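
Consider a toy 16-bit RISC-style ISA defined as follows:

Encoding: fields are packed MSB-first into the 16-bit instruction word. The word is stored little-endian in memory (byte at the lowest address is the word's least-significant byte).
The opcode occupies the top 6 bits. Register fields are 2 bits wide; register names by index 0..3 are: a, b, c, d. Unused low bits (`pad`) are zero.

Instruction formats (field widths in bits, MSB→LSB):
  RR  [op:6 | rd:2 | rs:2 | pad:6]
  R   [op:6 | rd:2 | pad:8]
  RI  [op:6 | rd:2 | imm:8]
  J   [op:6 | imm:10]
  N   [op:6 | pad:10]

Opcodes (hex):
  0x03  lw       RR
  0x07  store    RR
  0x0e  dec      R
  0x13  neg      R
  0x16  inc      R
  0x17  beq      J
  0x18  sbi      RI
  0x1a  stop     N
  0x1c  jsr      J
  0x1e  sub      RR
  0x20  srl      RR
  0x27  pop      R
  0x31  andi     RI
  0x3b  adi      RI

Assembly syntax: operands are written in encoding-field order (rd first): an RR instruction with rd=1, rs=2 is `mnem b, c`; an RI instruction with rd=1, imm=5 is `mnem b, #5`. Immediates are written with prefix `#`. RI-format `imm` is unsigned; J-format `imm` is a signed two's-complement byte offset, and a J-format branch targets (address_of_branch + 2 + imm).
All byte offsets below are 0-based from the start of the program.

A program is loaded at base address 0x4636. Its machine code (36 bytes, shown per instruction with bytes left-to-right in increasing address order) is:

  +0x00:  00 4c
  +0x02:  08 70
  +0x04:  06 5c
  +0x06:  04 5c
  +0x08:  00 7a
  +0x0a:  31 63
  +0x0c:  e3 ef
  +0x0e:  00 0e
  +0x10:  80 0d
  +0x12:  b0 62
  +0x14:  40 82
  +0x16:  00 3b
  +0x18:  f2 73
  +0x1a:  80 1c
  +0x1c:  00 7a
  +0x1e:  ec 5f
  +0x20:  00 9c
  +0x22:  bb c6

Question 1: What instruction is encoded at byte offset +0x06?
beq #4

[06] 04 5c → 0x5c04
  top 6b → 0x17 → beq [J]
  imm@[9:0]=0x4 ⇒ #4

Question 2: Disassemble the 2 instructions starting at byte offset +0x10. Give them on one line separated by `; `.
lw b, c; sbi c, #176

@+10  little-endian(80 0d) = 0x0d80
  top 6b → 0x3 → lw [RR]
  rd@[9:8]=0x1 ⇒ b
  rs@[7:6]=0x2 ⇒ c
@+12  little-endian(b0 62) = 0x62b0
  top 6b → 0x18 → sbi [RI]
  rd@[9:8]=0x2 ⇒ c
  imm@[7:0]=0xb0 ⇒ #176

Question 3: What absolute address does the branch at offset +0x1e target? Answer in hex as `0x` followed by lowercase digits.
@+1e  little-endian(ec 5f) = 0x5fec
  op=0x5fec>>10=0x17 ⇒ beq (J)
  imm: (w>>0)&0x3ff=0x3ec (s10→-20) → #-20
  target = base 0x4636 + off 0x1e + 2 + imm -20 = 0x4642

0x4642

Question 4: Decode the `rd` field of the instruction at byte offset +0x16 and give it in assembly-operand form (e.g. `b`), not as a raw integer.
off 0x16: read 00 3b as little → 0x3b00
  top 6b → 0xe → dec [R]
  rd: (w>>8)&0x3=0x3 → d

d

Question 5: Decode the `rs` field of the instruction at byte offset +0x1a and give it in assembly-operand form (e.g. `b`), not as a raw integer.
[1a] 80 1c → 0x1c80
  top 6b → 0x7 → store [RR]
  rd: (w>>8)&0x3=0x0 → a
  rs: (w>>6)&0x3=0x2 → c

c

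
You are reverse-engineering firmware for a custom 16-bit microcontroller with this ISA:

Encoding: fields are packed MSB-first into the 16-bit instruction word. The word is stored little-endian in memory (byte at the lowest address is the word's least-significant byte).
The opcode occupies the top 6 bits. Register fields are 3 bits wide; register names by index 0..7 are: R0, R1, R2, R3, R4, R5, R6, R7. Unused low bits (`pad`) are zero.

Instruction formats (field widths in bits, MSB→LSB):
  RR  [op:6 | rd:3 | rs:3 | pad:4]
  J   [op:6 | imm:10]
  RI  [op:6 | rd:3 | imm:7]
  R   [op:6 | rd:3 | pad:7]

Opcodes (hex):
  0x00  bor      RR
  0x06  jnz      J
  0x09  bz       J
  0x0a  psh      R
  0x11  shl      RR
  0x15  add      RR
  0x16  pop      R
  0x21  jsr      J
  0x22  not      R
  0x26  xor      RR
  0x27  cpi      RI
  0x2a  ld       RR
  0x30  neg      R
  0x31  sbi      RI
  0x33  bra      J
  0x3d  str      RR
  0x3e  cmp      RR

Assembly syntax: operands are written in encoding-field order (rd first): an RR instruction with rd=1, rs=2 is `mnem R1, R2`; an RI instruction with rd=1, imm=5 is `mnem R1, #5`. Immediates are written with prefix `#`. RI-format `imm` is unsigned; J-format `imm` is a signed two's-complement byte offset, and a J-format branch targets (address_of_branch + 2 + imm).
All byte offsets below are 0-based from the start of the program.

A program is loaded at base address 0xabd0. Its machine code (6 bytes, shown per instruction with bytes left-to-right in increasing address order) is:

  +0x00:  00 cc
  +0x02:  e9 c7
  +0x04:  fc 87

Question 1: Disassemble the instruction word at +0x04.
@+04  little-endian(fc 87) = 0x87fc
  opcode bits[15:10]=0x21: jsr/J
  imm@[9:0]=0x3fc (s10→-4) ⇒ #-4

jsr #-4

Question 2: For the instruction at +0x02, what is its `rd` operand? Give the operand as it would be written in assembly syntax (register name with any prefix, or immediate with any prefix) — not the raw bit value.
off 0x02: read e9 c7 as little → 0xc7e9
  opcode bits[15:10]=0x31: sbi/RI
  [9:7] rd=7 = R7
  [6:0] imm=105 = #105

R7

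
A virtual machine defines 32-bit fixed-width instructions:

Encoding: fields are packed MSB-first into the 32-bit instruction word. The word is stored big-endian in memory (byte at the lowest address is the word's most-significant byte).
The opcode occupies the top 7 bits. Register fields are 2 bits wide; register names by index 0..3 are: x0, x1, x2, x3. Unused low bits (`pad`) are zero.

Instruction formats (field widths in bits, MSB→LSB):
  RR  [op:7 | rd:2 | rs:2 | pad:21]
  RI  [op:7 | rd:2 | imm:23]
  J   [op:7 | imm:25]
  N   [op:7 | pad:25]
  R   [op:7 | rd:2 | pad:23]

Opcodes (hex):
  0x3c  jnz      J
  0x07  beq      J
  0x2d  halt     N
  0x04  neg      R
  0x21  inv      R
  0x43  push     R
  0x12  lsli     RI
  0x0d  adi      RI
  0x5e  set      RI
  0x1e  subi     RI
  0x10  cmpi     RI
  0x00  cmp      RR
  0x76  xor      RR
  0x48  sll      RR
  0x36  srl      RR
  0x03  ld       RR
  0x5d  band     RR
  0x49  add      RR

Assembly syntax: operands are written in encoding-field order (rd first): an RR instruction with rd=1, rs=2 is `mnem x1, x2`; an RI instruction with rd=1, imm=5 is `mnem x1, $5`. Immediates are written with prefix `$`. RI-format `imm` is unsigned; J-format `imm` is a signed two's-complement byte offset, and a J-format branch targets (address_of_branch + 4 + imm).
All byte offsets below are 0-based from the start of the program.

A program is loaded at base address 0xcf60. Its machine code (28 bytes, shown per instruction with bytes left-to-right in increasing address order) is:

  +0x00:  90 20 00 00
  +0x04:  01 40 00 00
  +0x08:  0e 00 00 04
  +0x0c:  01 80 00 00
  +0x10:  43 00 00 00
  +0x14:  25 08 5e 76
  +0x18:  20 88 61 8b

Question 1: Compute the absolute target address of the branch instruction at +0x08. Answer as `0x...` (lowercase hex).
0xcf70

[08] 0e 00 00 04 → 0x0e000004
  opcode bits[31:25]=0x7: beq/J
  [24:0] imm=4 = $4
  target = base 0xcf60 + off 0x08 + 4 + imm 4 = 0xcf70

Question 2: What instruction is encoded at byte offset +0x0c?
cmp x3, x0

@+0c  big-endian(01 80 00 00) = 0x01800000
  opcode bits[31:25]=0x0: cmp/RR
  rd: (w>>23)&0x3=0x3 → x3
  rs: (w>>21)&0x3=0x0 → x0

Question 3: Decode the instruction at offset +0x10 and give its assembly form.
[10] 43 00 00 00 → 0x43000000
  opcode bits[31:25]=0x21: inv/R
  rd@[24:23]=0x2 ⇒ x2

inv x2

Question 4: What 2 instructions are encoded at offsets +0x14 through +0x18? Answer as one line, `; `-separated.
+0x14: 25 08 5e 76 ⇒ word 0x25085e76 (big)
  top 7b → 0x12 → lsli [RI]
  [24:23] rd=2 = x2
  [22:0] imm=548470 = $548470
+0x18: 20 88 61 8b ⇒ word 0x2088618b (big)
  top 7b → 0x10 → cmpi [RI]
  [24:23] rd=1 = x1
  [22:0] imm=549259 = $549259

lsli x2, $548470; cmpi x1, $549259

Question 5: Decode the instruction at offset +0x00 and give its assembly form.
sll x0, x1

@+00  big-endian(90 20 00 00) = 0x90200000
  top 7b → 0x48 → sll [RR]
  rd: (w>>23)&0x3=0x0 → x0
  rs: (w>>21)&0x3=0x1 → x1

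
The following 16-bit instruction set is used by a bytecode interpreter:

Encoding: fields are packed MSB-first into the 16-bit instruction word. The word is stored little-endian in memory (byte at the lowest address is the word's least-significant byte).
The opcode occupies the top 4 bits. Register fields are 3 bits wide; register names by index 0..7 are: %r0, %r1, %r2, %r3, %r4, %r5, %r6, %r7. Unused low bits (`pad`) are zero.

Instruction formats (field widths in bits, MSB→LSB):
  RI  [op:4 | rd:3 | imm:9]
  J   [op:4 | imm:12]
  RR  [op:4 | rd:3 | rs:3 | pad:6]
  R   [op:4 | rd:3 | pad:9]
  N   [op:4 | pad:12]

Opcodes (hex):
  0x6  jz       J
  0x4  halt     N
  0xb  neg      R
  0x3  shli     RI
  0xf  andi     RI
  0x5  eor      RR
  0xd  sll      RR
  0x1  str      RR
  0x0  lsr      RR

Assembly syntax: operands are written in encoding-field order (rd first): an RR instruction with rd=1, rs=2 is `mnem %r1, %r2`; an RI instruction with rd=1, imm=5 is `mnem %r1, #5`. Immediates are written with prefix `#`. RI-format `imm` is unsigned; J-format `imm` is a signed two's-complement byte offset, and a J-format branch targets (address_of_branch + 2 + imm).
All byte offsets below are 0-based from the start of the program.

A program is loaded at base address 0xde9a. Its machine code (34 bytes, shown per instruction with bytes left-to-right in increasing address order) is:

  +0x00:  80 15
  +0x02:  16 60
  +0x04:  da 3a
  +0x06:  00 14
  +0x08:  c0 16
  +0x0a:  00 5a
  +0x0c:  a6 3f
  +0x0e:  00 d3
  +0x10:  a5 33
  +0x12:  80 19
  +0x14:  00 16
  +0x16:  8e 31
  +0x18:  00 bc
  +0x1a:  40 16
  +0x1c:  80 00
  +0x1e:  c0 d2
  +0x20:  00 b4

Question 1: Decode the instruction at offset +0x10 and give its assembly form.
shli %r1, #421

@+10  little-endian(a5 33) = 0x33a5
  top 4b → 0x3 → shli [RI]
  [11:9] rd=1 = %r1
  [8:0] imm=421 = #421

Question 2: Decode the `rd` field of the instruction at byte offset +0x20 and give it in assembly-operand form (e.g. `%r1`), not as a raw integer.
off 0x20: read 00 b4 as little → 0xb400
  top 4b → 0xb → neg [R]
  rd: (w>>9)&0x7=0x2 → %r2

%r2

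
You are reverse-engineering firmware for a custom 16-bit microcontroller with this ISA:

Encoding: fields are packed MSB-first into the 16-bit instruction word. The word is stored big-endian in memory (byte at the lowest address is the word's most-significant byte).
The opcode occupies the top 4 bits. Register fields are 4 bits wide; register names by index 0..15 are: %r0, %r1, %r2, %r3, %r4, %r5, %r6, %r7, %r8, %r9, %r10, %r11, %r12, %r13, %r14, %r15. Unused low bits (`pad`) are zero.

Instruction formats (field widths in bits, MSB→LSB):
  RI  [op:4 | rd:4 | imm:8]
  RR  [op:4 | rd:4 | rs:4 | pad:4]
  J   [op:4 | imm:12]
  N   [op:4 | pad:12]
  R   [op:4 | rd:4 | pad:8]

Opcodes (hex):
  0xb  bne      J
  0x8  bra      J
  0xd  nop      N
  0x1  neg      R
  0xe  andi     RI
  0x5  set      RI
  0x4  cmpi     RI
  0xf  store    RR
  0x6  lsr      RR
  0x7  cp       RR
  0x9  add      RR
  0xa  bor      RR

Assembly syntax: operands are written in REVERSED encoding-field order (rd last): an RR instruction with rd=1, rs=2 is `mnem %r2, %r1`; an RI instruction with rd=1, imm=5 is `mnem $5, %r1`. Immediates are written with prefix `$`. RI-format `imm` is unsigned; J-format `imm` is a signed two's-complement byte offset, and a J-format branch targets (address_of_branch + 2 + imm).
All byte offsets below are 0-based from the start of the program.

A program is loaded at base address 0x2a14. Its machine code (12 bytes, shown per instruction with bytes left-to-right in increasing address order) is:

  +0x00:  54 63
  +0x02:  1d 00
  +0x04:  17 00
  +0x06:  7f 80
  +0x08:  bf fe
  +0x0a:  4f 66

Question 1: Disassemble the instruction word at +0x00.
set $99, %r4

off 0x00: read 54 63 as big → 0x5463
  opcode bits[15:12]=0x5: set/RI
  rd: (w>>8)&0xf=0x4 → %r4
  imm: (w>>0)&0xff=0x63 → $99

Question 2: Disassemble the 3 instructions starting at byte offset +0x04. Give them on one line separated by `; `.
neg %r7; cp %r8, %r15; bne $-2

off 0x04: read 17 00 as big → 0x1700
  op=0x1700>>12=0x1 ⇒ neg (R)
  rd@[11:8]=0x7 ⇒ %r7
off 0x06: read 7f 80 as big → 0x7f80
  op=0x7f80>>12=0x7 ⇒ cp (RR)
  rd@[11:8]=0xf ⇒ %r15
  rs@[7:4]=0x8 ⇒ %r8
off 0x08: read bf fe as big → 0xbffe
  op=0xbffe>>12=0xb ⇒ bne (J)
  imm@[11:0]=0xffe (s12→-2) ⇒ $-2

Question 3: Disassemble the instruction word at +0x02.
@+02  big-endian(1d 00) = 0x1d00
  opcode bits[15:12]=0x1: neg/R
  rd: (w>>8)&0xf=0xd → %r13

neg %r13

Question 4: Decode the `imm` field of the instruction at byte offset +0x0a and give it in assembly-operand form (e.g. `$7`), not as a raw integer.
@+0a  big-endian(4f 66) = 0x4f66
  top 4b → 0x4 → cmpi [RI]
  rd@[11:8]=0xf ⇒ %r15
  imm@[7:0]=0x66 ⇒ $102

$102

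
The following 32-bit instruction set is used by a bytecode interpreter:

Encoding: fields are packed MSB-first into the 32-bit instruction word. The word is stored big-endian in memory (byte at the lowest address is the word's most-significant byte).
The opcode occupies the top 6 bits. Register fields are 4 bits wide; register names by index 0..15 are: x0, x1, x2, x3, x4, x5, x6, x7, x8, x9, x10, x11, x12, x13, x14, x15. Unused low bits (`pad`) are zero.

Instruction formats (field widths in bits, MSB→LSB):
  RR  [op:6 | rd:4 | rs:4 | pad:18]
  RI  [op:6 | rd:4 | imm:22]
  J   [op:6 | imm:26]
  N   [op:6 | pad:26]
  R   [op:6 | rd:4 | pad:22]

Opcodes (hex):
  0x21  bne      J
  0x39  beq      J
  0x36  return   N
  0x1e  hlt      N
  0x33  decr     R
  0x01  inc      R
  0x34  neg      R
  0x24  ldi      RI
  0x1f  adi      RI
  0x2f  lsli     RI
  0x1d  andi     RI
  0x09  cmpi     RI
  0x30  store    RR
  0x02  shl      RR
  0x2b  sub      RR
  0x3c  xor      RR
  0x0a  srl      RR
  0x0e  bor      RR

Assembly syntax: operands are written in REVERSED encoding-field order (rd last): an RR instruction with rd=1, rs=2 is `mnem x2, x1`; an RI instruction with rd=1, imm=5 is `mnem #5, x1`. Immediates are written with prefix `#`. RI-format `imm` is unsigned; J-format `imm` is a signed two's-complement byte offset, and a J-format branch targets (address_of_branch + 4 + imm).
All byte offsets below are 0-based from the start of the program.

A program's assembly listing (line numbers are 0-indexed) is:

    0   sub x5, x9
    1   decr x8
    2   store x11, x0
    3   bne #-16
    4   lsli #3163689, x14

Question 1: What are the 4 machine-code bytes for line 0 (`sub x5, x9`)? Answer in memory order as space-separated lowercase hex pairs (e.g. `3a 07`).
0. sub fields op=0x2b:6|rd=9:4|rs=5:4|pad=0:18 → word ae540000h → ae 54 00 00

ae 54 00 00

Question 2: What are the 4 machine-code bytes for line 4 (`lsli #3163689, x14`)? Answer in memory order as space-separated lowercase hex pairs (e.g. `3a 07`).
bf b0 46 29

4. lsli fields op=0x2f:6|rd=14:4|imm=3163689:22 → word bfb04629h → bf b0 46 29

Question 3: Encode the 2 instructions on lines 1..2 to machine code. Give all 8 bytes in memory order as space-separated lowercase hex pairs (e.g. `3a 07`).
ce 00 00 00 c0 2c 00 00

1. decr fields op=0x33:6|rd=8:4|pad=0:22 → word ce000000h → ce 00 00 00
2. store fields op=0x30:6|rd=0:4|rs=11:4|pad=0:18 → word c02c0000h → c0 2c 00 00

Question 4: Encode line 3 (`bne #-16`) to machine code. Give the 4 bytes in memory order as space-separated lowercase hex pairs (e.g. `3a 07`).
line 3 (bne): pack op=0x21:6|imm=-16:26 = 0x87fffff0; big→ 87 ff ff f0

87 ff ff f0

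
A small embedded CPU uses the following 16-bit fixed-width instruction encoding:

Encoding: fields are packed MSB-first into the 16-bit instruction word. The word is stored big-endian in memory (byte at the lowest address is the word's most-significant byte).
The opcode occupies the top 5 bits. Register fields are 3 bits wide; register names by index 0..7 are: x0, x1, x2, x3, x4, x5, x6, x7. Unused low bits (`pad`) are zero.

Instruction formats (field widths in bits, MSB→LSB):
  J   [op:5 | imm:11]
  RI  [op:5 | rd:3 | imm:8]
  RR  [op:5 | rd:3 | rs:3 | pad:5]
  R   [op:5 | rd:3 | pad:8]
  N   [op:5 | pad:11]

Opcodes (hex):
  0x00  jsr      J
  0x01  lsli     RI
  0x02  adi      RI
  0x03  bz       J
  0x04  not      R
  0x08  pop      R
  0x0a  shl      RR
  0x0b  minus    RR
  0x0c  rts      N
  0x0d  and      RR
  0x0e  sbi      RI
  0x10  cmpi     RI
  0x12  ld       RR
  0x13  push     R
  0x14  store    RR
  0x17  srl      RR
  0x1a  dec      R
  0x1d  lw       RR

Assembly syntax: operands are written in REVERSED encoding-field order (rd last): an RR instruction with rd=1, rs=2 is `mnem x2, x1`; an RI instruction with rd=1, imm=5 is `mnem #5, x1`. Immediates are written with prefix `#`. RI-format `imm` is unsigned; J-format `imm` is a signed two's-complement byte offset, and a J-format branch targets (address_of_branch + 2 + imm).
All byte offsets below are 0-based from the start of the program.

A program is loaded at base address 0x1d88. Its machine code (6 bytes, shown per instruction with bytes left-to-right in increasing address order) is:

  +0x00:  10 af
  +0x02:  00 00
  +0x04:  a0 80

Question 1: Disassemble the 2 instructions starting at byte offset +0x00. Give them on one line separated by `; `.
off 0x00: read 10 af as big → 0x10af
  top 5b → 0x2 → adi [RI]
  rd@[10:8]=0x0 ⇒ x0
  imm@[7:0]=0xaf ⇒ #175
off 0x02: read 00 00 as big → 0x0000
  top 5b → 0x0 → jsr [J]
  imm@[10:0]=0x0 ⇒ #0

adi #175, x0; jsr #0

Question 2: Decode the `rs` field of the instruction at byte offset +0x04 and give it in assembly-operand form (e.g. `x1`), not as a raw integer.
@+04  big-endian(a0 80) = 0xa080
  opcode bits[15:11]=0x14: store/RR
  rd@[10:8]=0x0 ⇒ x0
  rs@[7:5]=0x4 ⇒ x4

x4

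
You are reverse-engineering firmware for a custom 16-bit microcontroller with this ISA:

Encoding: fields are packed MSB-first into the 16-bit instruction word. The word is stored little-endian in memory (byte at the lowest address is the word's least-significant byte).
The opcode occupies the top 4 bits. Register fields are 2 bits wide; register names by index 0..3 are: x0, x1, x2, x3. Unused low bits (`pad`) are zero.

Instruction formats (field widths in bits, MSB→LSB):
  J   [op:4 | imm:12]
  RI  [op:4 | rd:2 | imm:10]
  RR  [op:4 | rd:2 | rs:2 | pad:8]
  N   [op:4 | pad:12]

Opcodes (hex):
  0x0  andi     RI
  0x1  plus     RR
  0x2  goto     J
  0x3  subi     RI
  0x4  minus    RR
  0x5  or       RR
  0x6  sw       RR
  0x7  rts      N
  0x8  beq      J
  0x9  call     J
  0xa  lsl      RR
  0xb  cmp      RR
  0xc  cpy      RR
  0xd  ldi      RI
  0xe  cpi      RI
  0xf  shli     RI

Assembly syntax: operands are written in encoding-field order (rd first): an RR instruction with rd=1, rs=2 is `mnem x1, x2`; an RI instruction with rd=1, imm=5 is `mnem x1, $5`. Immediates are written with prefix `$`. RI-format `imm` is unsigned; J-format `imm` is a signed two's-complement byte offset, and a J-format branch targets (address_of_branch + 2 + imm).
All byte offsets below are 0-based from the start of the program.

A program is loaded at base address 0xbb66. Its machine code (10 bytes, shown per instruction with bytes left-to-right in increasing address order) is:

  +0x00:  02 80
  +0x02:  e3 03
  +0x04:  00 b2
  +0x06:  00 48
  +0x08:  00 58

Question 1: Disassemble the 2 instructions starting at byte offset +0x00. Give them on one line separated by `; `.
beq $2; andi x0, $995

[00] 02 80 → 0x8002
  top 4b → 0x8 → beq [J]
  imm@[11:0]=0x2 ⇒ $2
[02] e3 03 → 0x03e3
  top 4b → 0x0 → andi [RI]
  rd@[11:10]=0x0 ⇒ x0
  imm@[9:0]=0x3e3 ⇒ $995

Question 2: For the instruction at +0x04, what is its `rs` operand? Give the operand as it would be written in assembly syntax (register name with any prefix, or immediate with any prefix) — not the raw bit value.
+0x04: 00 b2 ⇒ word 0xb200 (little)
  op=0xb200>>12=0xb ⇒ cmp (RR)
  rd@[11:10]=0x0 ⇒ x0
  rs@[9:8]=0x2 ⇒ x2

x2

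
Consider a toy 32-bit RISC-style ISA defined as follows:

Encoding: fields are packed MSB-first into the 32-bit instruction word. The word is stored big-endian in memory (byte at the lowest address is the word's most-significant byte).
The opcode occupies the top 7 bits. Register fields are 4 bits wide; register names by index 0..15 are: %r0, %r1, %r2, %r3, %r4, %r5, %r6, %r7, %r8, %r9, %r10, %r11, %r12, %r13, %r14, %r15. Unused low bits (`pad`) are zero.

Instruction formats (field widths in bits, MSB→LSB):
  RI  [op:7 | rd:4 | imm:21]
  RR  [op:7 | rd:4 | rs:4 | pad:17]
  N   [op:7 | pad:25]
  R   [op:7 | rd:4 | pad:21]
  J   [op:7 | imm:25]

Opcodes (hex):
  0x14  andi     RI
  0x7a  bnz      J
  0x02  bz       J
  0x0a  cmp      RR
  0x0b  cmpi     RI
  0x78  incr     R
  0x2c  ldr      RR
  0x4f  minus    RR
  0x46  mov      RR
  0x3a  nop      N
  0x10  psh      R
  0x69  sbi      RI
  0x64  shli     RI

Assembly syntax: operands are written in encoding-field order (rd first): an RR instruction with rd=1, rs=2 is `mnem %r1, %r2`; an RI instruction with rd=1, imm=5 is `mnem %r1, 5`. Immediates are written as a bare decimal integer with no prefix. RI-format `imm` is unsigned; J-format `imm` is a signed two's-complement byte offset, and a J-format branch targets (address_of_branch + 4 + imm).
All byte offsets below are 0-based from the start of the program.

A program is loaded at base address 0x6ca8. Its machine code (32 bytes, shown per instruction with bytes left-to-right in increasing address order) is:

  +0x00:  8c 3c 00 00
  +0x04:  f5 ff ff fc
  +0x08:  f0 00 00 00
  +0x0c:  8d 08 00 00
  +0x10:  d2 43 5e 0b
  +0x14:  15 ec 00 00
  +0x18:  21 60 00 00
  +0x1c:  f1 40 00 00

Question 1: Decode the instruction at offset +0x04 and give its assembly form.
bnz -4

off 0x04: read f5 ff ff fc as big → 0xf5fffffc
  opcode bits[31:25]=0x7a: bnz/J
  [24:0] imm=33554428 (s25→-4) = -4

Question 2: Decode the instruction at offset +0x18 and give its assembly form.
psh %r11

[18] 21 60 00 00 → 0x21600000
  op=0x21600000>>25=0x10 ⇒ psh (R)
  [24:21] rd=11 = %r11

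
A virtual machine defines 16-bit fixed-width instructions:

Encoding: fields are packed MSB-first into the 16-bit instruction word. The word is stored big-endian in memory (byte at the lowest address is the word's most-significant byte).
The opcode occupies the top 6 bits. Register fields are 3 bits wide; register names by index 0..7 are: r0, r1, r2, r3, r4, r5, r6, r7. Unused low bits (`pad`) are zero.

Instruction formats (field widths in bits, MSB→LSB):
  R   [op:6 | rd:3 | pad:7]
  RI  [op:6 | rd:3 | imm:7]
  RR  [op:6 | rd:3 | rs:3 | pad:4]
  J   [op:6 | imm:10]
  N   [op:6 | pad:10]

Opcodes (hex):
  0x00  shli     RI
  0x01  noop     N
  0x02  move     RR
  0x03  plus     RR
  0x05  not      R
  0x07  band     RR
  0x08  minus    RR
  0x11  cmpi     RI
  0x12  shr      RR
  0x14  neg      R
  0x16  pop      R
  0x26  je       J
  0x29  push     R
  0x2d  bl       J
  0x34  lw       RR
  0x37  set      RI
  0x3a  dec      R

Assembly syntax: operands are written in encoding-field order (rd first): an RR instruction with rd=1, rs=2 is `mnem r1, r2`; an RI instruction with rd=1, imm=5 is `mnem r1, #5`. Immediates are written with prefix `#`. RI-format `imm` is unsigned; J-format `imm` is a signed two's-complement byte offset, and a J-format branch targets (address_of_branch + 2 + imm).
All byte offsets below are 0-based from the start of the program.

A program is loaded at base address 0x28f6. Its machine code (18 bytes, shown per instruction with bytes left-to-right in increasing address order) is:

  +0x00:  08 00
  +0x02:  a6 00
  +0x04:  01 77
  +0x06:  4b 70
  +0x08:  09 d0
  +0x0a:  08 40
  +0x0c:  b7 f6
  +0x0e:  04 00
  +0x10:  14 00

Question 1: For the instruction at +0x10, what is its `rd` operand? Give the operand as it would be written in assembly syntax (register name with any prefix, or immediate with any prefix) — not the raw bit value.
off 0x10: read 14 00 as big → 0x1400
  op=0x1400>>10=0x5 ⇒ not (R)
  [9:7] rd=0 = r0

r0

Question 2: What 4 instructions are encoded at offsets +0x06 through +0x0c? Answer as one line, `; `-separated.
shr r6, r7; move r3, r5; move r0, r4; bl #-10

@+06  big-endian(4b 70) = 0x4b70
  top 6b → 0x12 → shr [RR]
  rd: (w>>7)&0x7=0x6 → r6
  rs: (w>>4)&0x7=0x7 → r7
@+08  big-endian(09 d0) = 0x09d0
  top 6b → 0x2 → move [RR]
  rd: (w>>7)&0x7=0x3 → r3
  rs: (w>>4)&0x7=0x5 → r5
@+0a  big-endian(08 40) = 0x0840
  top 6b → 0x2 → move [RR]
  rd: (w>>7)&0x7=0x0 → r0
  rs: (w>>4)&0x7=0x4 → r4
@+0c  big-endian(b7 f6) = 0xb7f6
  top 6b → 0x2d → bl [J]
  imm: (w>>0)&0x3ff=0x3f6 (s10→-10) → #-10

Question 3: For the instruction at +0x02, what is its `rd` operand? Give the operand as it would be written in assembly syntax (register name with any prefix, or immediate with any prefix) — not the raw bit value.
off 0x02: read a6 00 as big → 0xa600
  opcode bits[15:10]=0x29: push/R
  rd: (w>>7)&0x7=0x4 → r4

r4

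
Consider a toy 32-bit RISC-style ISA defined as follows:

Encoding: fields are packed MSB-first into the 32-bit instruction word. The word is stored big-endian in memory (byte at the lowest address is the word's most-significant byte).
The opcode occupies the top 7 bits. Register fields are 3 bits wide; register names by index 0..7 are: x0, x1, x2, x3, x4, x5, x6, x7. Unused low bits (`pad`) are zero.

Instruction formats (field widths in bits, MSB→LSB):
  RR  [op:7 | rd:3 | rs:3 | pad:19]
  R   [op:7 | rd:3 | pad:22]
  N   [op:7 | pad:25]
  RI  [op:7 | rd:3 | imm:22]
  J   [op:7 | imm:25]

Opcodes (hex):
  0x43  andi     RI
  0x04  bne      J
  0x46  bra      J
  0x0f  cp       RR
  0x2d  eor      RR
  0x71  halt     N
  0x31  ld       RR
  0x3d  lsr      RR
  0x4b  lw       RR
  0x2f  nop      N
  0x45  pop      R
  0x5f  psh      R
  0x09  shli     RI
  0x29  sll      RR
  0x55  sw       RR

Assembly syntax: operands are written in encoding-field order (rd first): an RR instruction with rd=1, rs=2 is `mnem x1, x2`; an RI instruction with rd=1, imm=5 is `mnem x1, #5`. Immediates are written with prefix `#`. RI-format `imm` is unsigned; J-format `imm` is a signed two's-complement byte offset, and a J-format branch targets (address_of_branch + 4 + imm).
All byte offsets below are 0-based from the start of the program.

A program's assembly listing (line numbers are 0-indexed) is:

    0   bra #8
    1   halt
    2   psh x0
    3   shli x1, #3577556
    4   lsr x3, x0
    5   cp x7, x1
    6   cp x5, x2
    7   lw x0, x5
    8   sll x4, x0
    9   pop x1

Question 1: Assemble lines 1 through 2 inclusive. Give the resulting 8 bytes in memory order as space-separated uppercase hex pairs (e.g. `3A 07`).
E2 00 00 00 BE 00 00 00

1. halt fields op=0x71:7|pad=0:25 → word e2000000h → e2 00 00 00
2. psh fields op=0x5f:7|rd=0:3|pad=0:22 → word be000000h → be 00 00 00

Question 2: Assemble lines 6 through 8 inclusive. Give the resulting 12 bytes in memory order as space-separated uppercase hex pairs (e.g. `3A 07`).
1F 50 00 00 96 28 00 00 53 00 00 00

L6: cp op=0xf:7|rd=5:3|rs=2:3|pad=0:19 ⇒ 0x1f500000 ⇒ big 1f 50 00 00
L7: lw op=0x4b:7|rd=0:3|rs=5:3|pad=0:19 ⇒ 0x96280000 ⇒ big 96 28 00 00
L8: sll op=0x29:7|rd=4:3|rs=0:3|pad=0:19 ⇒ 0x53000000 ⇒ big 53 00 00 00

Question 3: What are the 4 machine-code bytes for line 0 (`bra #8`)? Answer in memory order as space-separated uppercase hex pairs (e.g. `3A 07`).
8C 00 00 08

L0: bra op=0x46:7|imm=8:25 ⇒ 0x8c000008 ⇒ big 8c 00 00 08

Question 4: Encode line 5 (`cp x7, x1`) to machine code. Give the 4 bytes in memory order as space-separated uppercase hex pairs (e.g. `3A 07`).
1F C8 00 00

5. cp fields op=0xf:7|rd=7:3|rs=1:3|pad=0:19 → word 1fc80000h → 1f c8 00 00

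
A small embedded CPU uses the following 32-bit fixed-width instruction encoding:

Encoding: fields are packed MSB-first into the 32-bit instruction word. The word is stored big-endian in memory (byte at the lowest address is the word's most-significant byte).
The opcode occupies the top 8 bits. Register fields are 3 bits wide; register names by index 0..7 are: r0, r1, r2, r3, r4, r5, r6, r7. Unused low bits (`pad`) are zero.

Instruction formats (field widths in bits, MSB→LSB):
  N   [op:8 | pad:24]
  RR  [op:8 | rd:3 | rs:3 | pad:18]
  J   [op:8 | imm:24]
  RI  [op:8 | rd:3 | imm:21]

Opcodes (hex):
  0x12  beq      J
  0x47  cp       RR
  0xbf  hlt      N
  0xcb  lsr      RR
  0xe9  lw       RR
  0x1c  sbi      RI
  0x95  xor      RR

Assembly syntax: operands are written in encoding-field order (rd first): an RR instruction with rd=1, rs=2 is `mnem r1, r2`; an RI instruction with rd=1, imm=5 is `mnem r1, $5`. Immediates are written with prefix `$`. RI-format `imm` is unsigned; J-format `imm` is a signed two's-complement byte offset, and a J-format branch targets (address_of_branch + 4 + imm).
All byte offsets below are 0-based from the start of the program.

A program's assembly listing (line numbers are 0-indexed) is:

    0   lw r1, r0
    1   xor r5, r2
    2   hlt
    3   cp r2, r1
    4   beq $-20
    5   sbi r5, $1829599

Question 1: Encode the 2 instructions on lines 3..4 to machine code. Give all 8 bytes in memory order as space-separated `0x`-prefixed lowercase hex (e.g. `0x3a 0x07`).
3. cp fields op=0x47:8|rd=2:3|rs=1:3|pad=0:18 → word 47440000h → 47 44 00 00
4. beq fields op=0x12:8|imm=-20:24 → word 12ffffech → 12 ff ff ec

0x47 0x44 0x00 0x00 0x12 0xff 0xff 0xec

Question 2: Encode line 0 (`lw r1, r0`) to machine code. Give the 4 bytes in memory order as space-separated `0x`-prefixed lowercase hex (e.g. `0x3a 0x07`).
0xe9 0x20 0x00 0x00

line 0 (lw): pack op=0xe9:8|rd=1:3|rs=0:3|pad=0:18 = 0xe9200000; big→ e9 20 00 00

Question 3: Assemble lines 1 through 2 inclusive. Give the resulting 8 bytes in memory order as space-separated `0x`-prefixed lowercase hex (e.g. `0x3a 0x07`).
0x95 0xa8 0x00 0x00 0xbf 0x00 0x00 0x00

1. xor fields op=0x95:8|rd=5:3|rs=2:3|pad=0:18 → word 95a80000h → 95 a8 00 00
2. hlt fields op=0xbf:8|pad=0:24 → word bf000000h → bf 00 00 00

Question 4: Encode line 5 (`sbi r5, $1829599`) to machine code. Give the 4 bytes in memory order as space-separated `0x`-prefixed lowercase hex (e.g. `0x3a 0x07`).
0x1c 0xbb 0xea 0xdf

L5: sbi op=0x1c:8|rd=5:3|imm=1829599:21 ⇒ 0x1cbbeadf ⇒ big 1c bb ea df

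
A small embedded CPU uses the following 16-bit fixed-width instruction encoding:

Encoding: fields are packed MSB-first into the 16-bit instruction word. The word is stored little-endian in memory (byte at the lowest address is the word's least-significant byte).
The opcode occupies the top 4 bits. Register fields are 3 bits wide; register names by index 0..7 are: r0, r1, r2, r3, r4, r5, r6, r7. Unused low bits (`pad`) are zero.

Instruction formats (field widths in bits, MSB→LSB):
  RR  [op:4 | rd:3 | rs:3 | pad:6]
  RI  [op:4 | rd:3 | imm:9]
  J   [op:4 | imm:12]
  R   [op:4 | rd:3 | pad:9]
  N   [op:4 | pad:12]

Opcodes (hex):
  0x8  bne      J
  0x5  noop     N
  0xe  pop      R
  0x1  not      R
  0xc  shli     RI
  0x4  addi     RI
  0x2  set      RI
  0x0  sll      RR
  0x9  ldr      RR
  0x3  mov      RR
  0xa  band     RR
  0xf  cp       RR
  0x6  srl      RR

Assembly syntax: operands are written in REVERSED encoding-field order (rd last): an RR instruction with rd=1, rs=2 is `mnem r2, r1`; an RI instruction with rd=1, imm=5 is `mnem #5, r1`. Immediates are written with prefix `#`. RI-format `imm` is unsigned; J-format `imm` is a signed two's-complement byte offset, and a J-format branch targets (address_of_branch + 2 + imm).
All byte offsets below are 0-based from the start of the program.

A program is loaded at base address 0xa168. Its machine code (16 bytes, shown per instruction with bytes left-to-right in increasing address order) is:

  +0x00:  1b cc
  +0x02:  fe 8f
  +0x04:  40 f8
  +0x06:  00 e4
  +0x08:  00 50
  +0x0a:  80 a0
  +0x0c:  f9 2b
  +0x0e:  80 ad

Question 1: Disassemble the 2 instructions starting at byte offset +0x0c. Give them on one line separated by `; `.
@+0c  little-endian(f9 2b) = 0x2bf9
  opcode bits[15:12]=0x2: set/RI
  rd: (w>>9)&0x7=0x5 → r5
  imm: (w>>0)&0x1ff=0x1f9 → #505
@+0e  little-endian(80 ad) = 0xad80
  opcode bits[15:12]=0xa: band/RR
  rd: (w>>9)&0x7=0x6 → r6
  rs: (w>>6)&0x7=0x6 → r6

set #505, r5; band r6, r6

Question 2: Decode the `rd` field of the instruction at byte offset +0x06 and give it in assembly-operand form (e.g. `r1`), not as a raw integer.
@+06  little-endian(00 e4) = 0xe400
  top 4b → 0xe → pop [R]
  rd@[11:9]=0x2 ⇒ r2

r2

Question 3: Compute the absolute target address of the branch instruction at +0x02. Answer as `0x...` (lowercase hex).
@+02  little-endian(fe 8f) = 0x8ffe
  op=0x8ffe>>12=0x8 ⇒ bne (J)
  imm: (w>>0)&0xfff=0xffe (s12→-2) → #-2
  target = base 0xa168 + off 0x02 + 2 + imm -2 = 0xa16a

0xa16a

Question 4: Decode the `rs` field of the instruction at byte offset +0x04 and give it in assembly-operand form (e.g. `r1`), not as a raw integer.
r1

@+04  little-endian(40 f8) = 0xf840
  top 4b → 0xf → cp [RR]
  [11:9] rd=4 = r4
  [8:6] rs=1 = r1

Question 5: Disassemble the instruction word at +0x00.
[00] 1b cc → 0xcc1b
  op=0xcc1b>>12=0xc ⇒ shli (RI)
  [11:9] rd=6 = r6
  [8:0] imm=27 = #27

shli #27, r6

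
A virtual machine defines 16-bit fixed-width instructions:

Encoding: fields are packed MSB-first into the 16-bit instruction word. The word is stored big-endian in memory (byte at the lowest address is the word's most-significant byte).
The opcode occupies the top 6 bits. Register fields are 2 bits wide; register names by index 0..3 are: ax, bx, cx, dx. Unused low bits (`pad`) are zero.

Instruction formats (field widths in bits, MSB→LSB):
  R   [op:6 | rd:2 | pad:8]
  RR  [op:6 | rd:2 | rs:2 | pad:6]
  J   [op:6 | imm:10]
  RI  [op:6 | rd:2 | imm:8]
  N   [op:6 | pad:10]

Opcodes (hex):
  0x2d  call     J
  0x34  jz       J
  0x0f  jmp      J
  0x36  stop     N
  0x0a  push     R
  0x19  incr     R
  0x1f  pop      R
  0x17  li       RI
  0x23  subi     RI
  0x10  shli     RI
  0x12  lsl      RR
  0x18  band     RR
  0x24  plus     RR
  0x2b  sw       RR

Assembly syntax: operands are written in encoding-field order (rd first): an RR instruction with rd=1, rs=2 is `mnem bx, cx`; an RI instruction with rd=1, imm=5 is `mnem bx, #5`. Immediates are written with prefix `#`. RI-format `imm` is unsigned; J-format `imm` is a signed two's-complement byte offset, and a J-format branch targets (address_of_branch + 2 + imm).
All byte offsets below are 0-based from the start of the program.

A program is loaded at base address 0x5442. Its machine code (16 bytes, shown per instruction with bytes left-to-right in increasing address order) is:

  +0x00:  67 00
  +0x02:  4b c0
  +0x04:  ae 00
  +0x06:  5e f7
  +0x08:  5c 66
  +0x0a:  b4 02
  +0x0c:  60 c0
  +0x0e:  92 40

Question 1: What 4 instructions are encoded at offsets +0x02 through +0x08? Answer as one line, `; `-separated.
lsl dx, dx; sw cx, ax; li cx, #247; li ax, #102

[02] 4b c0 → 0x4bc0
  op=0x4bc0>>10=0x12 ⇒ lsl (RR)
  rd@[9:8]=0x3 ⇒ dx
  rs@[7:6]=0x3 ⇒ dx
[04] ae 00 → 0xae00
  op=0xae00>>10=0x2b ⇒ sw (RR)
  rd@[9:8]=0x2 ⇒ cx
  rs@[7:6]=0x0 ⇒ ax
[06] 5e f7 → 0x5ef7
  op=0x5ef7>>10=0x17 ⇒ li (RI)
  rd@[9:8]=0x2 ⇒ cx
  imm@[7:0]=0xf7 ⇒ #247
[08] 5c 66 → 0x5c66
  op=0x5c66>>10=0x17 ⇒ li (RI)
  rd@[9:8]=0x0 ⇒ ax
  imm@[7:0]=0x66 ⇒ #102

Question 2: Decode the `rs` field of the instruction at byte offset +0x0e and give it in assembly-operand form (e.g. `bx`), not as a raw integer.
bx

+0x0e: 92 40 ⇒ word 0x9240 (big)
  top 6b → 0x24 → plus [RR]
  [9:8] rd=2 = cx
  [7:6] rs=1 = bx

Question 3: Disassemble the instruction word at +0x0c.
band ax, dx

@+0c  big-endian(60 c0) = 0x60c0
  top 6b → 0x18 → band [RR]
  rd: (w>>8)&0x3=0x0 → ax
  rs: (w>>6)&0x3=0x3 → dx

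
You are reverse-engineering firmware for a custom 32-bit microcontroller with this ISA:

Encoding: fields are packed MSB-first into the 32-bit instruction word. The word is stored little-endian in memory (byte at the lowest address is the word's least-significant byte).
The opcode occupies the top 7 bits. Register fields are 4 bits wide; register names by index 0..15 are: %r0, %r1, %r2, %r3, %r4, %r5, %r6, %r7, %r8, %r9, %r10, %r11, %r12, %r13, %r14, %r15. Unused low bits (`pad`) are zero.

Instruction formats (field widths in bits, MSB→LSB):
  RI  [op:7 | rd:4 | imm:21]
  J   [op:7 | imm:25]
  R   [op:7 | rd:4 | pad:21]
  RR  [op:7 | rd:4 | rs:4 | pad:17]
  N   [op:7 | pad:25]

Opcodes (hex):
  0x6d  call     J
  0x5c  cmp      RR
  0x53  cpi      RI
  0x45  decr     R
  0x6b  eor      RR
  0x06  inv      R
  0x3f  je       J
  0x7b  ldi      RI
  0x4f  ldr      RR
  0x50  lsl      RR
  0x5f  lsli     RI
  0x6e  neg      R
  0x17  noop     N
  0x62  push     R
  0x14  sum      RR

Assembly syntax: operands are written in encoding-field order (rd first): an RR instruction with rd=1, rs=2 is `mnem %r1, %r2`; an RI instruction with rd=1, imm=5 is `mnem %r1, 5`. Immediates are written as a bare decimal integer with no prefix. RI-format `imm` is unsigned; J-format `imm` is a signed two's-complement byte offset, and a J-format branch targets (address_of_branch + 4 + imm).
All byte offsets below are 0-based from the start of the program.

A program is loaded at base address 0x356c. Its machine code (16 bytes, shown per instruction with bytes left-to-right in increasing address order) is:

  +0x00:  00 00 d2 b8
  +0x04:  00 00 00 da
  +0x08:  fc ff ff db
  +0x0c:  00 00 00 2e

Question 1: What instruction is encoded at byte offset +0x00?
+0x00: 00 00 d2 b8 ⇒ word 0xb8d20000 (little)
  op=0xb8d20000>>25=0x5c ⇒ cmp (RR)
  [24:21] rd=6 = %r6
  [20:17] rs=9 = %r9

cmp %r6, %r9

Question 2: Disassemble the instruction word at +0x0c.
[0c] 00 00 00 2e → 0x2e000000
  top 7b → 0x17 → noop [N]

noop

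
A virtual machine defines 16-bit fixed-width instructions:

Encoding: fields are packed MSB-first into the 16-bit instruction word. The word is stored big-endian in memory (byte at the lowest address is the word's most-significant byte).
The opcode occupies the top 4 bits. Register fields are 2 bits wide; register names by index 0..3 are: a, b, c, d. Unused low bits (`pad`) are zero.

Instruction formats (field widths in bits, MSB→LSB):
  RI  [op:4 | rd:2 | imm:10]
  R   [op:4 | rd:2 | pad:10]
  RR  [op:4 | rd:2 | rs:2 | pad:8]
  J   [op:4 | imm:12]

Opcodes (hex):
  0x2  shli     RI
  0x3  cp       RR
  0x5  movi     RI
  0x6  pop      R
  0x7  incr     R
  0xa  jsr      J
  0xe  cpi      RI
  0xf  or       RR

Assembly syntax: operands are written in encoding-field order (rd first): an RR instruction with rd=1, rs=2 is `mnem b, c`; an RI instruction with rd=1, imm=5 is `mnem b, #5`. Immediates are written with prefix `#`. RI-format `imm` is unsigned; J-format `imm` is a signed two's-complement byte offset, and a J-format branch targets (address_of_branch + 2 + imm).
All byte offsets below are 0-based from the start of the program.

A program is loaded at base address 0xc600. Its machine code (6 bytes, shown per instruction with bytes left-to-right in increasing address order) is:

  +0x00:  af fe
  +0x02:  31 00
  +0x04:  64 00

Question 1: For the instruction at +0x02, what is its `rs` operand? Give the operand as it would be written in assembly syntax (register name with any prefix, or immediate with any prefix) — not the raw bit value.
b

[02] 31 00 → 0x3100
  op=0x3100>>12=0x3 ⇒ cp (RR)
  [11:10] rd=0 = a
  [9:8] rs=1 = b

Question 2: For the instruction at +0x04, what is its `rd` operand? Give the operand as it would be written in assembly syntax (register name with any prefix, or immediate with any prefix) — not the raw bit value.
b

off 0x04: read 64 00 as big → 0x6400
  opcode bits[15:12]=0x6: pop/R
  [11:10] rd=1 = b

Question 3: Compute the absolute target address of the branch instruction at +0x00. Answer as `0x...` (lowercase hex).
+0x00: af fe ⇒ word 0xaffe (big)
  top 4b → 0xa → jsr [J]
  [11:0] imm=4094 (s12→-2) = #-2
  target = base 0xc600 + off 0x00 + 2 + imm -2 = 0xc600

0xc600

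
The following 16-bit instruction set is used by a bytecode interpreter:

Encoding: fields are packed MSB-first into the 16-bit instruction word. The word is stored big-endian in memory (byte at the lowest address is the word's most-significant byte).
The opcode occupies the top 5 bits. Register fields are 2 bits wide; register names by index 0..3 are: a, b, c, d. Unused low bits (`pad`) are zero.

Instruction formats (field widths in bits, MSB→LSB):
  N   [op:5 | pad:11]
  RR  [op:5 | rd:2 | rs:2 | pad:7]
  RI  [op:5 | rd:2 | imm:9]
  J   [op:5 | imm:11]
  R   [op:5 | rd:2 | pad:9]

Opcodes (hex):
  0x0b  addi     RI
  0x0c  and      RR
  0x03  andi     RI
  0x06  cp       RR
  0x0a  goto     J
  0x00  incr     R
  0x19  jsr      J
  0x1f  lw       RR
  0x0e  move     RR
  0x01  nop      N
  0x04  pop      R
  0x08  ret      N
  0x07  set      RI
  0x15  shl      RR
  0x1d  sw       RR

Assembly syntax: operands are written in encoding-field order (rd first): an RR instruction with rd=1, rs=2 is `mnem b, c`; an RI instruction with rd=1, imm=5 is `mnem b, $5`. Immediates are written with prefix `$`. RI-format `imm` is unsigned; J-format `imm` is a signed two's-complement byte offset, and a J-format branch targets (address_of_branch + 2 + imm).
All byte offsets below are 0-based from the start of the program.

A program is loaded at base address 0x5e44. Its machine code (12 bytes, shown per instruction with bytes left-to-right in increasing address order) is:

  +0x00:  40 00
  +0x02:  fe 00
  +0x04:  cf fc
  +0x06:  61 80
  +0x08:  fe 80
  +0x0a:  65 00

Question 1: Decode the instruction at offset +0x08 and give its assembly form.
lw d, b

+0x08: fe 80 ⇒ word 0xfe80 (big)
  op=0xfe80>>11=0x1f ⇒ lw (RR)
  [10:9] rd=3 = d
  [8:7] rs=1 = b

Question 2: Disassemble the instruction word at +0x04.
jsr $-4

@+04  big-endian(cf fc) = 0xcffc
  opcode bits[15:11]=0x19: jsr/J
  imm@[10:0]=0x7fc (s11→-4) ⇒ $-4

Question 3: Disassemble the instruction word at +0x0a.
and c, c

@+0a  big-endian(65 00) = 0x6500
  top 5b → 0xc → and [RR]
  [10:9] rd=2 = c
  [8:7] rs=2 = c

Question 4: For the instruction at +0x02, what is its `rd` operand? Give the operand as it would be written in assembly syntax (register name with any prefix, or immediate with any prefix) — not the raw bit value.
d

+0x02: fe 00 ⇒ word 0xfe00 (big)
  top 5b → 0x1f → lw [RR]
  [10:9] rd=3 = d
  [8:7] rs=0 = a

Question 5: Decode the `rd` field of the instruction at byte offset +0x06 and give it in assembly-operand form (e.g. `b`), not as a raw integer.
a

+0x06: 61 80 ⇒ word 0x6180 (big)
  op=0x6180>>11=0xc ⇒ and (RR)
  [10:9] rd=0 = a
  [8:7] rs=3 = d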